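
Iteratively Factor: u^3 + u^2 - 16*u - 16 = (u + 4)*(u^2 - 3*u - 4) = (u + 1)*(u + 4)*(u - 4)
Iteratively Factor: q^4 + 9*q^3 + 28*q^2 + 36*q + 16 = (q + 2)*(q^3 + 7*q^2 + 14*q + 8) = (q + 2)^2*(q^2 + 5*q + 4) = (q + 1)*(q + 2)^2*(q + 4)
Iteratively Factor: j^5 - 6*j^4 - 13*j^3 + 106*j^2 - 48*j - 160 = (j - 2)*(j^4 - 4*j^3 - 21*j^2 + 64*j + 80) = (j - 4)*(j - 2)*(j^3 - 21*j - 20) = (j - 4)*(j - 2)*(j + 1)*(j^2 - j - 20) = (j - 4)*(j - 2)*(j + 1)*(j + 4)*(j - 5)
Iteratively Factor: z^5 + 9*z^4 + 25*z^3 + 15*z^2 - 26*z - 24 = (z + 2)*(z^4 + 7*z^3 + 11*z^2 - 7*z - 12) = (z + 2)*(z + 4)*(z^3 + 3*z^2 - z - 3) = (z + 2)*(z + 3)*(z + 4)*(z^2 - 1) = (z - 1)*(z + 2)*(z + 3)*(z + 4)*(z + 1)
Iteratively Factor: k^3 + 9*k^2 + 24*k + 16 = (k + 1)*(k^2 + 8*k + 16) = (k + 1)*(k + 4)*(k + 4)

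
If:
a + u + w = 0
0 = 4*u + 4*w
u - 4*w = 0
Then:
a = 0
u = 0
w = 0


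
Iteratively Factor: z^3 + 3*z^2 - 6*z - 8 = (z + 4)*(z^2 - z - 2) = (z + 1)*(z + 4)*(z - 2)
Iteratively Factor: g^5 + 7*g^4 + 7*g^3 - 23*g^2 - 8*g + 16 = (g + 4)*(g^4 + 3*g^3 - 5*g^2 - 3*g + 4) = (g + 4)^2*(g^3 - g^2 - g + 1) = (g - 1)*(g + 4)^2*(g^2 - 1) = (g - 1)^2*(g + 4)^2*(g + 1)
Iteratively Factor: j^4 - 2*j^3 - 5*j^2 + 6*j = (j - 3)*(j^3 + j^2 - 2*j) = (j - 3)*(j - 1)*(j^2 + 2*j) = j*(j - 3)*(j - 1)*(j + 2)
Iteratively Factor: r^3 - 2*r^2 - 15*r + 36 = (r - 3)*(r^2 + r - 12) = (r - 3)^2*(r + 4)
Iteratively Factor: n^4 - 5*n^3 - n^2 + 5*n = (n - 5)*(n^3 - n) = n*(n - 5)*(n^2 - 1) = n*(n - 5)*(n + 1)*(n - 1)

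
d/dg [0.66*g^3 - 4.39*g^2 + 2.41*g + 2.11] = 1.98*g^2 - 8.78*g + 2.41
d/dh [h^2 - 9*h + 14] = 2*h - 9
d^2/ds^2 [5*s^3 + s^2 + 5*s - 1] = 30*s + 2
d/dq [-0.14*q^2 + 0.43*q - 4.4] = 0.43 - 0.28*q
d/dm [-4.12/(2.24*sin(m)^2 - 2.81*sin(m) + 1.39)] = (18.4576*sin(m) - 11.5772)*cos(m)/(2.24*sin(m)^2 - 2.81*sin(m) + 1.39)^2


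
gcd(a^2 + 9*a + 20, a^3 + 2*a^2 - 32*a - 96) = a + 4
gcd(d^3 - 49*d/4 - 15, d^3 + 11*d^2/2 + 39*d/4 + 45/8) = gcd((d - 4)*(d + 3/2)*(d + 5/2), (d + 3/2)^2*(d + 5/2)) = d^2 + 4*d + 15/4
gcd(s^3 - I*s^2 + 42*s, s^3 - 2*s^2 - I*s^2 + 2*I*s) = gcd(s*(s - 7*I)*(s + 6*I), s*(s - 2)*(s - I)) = s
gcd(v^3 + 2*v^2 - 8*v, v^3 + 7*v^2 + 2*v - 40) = v^2 + 2*v - 8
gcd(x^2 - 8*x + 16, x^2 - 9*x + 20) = x - 4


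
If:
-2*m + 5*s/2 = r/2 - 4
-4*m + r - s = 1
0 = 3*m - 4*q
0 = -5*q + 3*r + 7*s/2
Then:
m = 67/170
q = 201/680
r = 549/340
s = -327/340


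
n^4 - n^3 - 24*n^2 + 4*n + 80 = (n - 5)*(n - 2)*(n + 2)*(n + 4)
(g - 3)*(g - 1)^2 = g^3 - 5*g^2 + 7*g - 3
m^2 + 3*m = m*(m + 3)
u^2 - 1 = (u - 1)*(u + 1)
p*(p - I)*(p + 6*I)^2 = p^4 + 11*I*p^3 - 24*p^2 + 36*I*p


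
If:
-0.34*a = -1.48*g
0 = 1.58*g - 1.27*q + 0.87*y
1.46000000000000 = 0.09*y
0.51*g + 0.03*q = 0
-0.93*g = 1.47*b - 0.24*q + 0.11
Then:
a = -2.65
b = 2.00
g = -0.61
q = 10.36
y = 16.22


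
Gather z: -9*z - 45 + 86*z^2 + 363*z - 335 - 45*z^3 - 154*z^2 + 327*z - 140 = -45*z^3 - 68*z^2 + 681*z - 520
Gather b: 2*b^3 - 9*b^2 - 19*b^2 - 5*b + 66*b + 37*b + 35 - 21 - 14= 2*b^3 - 28*b^2 + 98*b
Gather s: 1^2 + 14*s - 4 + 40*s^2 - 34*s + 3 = 40*s^2 - 20*s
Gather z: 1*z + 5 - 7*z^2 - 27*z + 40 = -7*z^2 - 26*z + 45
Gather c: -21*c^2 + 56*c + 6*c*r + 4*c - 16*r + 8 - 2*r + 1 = -21*c^2 + c*(6*r + 60) - 18*r + 9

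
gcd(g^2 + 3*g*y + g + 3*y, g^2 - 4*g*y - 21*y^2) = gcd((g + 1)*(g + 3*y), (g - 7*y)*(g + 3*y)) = g + 3*y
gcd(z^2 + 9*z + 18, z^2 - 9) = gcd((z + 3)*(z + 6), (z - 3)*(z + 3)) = z + 3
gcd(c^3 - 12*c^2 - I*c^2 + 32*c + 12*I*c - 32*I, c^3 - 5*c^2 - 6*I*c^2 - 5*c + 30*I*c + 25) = c - I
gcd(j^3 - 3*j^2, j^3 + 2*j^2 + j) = j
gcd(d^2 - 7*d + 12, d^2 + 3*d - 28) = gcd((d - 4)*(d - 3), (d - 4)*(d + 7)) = d - 4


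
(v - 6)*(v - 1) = v^2 - 7*v + 6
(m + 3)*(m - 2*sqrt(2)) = m^2 - 2*sqrt(2)*m + 3*m - 6*sqrt(2)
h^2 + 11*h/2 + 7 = (h + 2)*(h + 7/2)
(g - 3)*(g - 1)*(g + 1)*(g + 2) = g^4 - g^3 - 7*g^2 + g + 6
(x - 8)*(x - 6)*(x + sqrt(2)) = x^3 - 14*x^2 + sqrt(2)*x^2 - 14*sqrt(2)*x + 48*x + 48*sqrt(2)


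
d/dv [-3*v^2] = -6*v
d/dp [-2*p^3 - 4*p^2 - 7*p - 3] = -6*p^2 - 8*p - 7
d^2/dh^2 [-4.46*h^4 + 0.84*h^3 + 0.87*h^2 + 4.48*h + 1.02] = -53.52*h^2 + 5.04*h + 1.74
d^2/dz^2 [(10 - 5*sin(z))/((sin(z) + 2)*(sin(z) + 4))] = 5*(sin(z)^5 - 14*sin(z)^4 - 86*sin(z)^3 - 44*sin(z)^2 + 280*sin(z) + 208)/((sin(z) + 2)^3*(sin(z) + 4)^3)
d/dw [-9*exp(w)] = -9*exp(w)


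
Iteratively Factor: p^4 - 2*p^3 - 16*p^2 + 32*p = (p + 4)*(p^3 - 6*p^2 + 8*p) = p*(p + 4)*(p^2 - 6*p + 8) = p*(p - 2)*(p + 4)*(p - 4)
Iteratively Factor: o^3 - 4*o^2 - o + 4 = (o - 4)*(o^2 - 1) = (o - 4)*(o + 1)*(o - 1)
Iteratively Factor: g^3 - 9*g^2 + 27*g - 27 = (g - 3)*(g^2 - 6*g + 9) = (g - 3)^2*(g - 3)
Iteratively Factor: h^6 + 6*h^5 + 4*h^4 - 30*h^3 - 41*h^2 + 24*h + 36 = (h + 2)*(h^5 + 4*h^4 - 4*h^3 - 22*h^2 + 3*h + 18) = (h - 1)*(h + 2)*(h^4 + 5*h^3 + h^2 - 21*h - 18) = (h - 2)*(h - 1)*(h + 2)*(h^3 + 7*h^2 + 15*h + 9) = (h - 2)*(h - 1)*(h + 2)*(h + 3)*(h^2 + 4*h + 3) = (h - 2)*(h - 1)*(h + 2)*(h + 3)^2*(h + 1)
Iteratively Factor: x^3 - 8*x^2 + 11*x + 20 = (x - 5)*(x^2 - 3*x - 4) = (x - 5)*(x + 1)*(x - 4)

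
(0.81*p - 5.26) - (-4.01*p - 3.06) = 4.82*p - 2.2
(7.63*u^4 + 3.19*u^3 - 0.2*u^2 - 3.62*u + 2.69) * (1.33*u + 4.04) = 10.1479*u^5 + 35.0679*u^4 + 12.6216*u^3 - 5.6226*u^2 - 11.0471*u + 10.8676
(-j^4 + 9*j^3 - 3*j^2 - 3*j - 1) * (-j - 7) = j^5 - 2*j^4 - 60*j^3 + 24*j^2 + 22*j + 7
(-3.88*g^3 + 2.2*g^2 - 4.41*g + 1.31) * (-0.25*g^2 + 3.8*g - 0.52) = 0.97*g^5 - 15.294*g^4 + 11.4801*g^3 - 18.2295*g^2 + 7.2712*g - 0.6812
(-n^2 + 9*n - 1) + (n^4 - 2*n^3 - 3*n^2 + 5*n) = n^4 - 2*n^3 - 4*n^2 + 14*n - 1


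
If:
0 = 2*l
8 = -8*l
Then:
No Solution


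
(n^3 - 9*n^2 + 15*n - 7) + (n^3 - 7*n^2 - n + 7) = 2*n^3 - 16*n^2 + 14*n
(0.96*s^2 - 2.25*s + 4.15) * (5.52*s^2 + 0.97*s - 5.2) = 5.2992*s^4 - 11.4888*s^3 + 15.7335*s^2 + 15.7255*s - 21.58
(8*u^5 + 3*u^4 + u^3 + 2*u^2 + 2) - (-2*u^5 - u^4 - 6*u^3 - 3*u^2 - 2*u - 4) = 10*u^5 + 4*u^4 + 7*u^3 + 5*u^2 + 2*u + 6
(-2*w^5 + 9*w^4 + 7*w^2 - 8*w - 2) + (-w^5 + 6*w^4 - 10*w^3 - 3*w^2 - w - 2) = -3*w^5 + 15*w^4 - 10*w^3 + 4*w^2 - 9*w - 4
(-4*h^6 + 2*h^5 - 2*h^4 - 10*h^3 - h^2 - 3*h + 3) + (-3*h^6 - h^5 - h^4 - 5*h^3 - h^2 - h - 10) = -7*h^6 + h^5 - 3*h^4 - 15*h^3 - 2*h^2 - 4*h - 7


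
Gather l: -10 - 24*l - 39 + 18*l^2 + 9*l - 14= 18*l^2 - 15*l - 63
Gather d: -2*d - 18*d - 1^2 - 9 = -20*d - 10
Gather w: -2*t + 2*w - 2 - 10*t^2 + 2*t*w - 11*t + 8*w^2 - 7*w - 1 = -10*t^2 - 13*t + 8*w^2 + w*(2*t - 5) - 3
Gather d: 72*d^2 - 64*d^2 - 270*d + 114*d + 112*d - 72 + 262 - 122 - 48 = 8*d^2 - 44*d + 20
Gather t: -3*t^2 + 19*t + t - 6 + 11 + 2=-3*t^2 + 20*t + 7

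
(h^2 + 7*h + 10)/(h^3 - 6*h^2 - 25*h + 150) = (h + 2)/(h^2 - 11*h + 30)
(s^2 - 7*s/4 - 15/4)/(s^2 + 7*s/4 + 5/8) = 2*(s - 3)/(2*s + 1)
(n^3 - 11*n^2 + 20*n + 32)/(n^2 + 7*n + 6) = (n^2 - 12*n + 32)/(n + 6)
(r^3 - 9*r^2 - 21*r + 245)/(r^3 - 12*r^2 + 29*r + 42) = (r^2 - 2*r - 35)/(r^2 - 5*r - 6)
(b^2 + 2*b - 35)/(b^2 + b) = (b^2 + 2*b - 35)/(b*(b + 1))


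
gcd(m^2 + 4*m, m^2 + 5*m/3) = m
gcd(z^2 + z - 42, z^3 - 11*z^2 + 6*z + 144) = z - 6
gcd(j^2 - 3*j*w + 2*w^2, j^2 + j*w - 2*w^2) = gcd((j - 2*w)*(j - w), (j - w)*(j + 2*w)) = -j + w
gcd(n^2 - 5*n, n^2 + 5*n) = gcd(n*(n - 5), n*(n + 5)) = n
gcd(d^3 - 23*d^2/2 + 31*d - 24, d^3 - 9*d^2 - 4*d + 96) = d - 8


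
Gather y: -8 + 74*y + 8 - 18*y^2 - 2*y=-18*y^2 + 72*y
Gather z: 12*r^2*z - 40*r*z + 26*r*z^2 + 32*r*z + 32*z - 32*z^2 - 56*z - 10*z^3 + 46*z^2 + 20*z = -10*z^3 + z^2*(26*r + 14) + z*(12*r^2 - 8*r - 4)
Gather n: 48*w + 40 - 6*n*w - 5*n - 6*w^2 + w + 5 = n*(-6*w - 5) - 6*w^2 + 49*w + 45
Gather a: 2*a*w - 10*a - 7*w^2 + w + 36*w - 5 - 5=a*(2*w - 10) - 7*w^2 + 37*w - 10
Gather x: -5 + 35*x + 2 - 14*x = 21*x - 3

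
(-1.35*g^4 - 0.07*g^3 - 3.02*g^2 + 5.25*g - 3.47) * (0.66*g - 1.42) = -0.891*g^5 + 1.8708*g^4 - 1.8938*g^3 + 7.7534*g^2 - 9.7452*g + 4.9274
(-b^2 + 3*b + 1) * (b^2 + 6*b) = -b^4 - 3*b^3 + 19*b^2 + 6*b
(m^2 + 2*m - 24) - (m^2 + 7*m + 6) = -5*m - 30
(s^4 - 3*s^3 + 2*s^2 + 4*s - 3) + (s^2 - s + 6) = s^4 - 3*s^3 + 3*s^2 + 3*s + 3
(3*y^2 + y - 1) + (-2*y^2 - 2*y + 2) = y^2 - y + 1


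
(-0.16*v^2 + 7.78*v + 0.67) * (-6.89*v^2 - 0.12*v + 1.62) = 1.1024*v^4 - 53.585*v^3 - 5.8091*v^2 + 12.5232*v + 1.0854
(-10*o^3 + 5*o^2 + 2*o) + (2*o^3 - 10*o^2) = -8*o^3 - 5*o^2 + 2*o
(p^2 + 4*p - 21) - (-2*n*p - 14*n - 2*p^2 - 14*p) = 2*n*p + 14*n + 3*p^2 + 18*p - 21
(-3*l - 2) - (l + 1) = -4*l - 3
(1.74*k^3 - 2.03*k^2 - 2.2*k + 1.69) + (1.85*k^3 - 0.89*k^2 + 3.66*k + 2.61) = 3.59*k^3 - 2.92*k^2 + 1.46*k + 4.3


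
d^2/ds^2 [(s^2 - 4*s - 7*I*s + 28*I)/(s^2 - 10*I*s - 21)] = 2*(-4 + 3*I)/(s^3 - 9*I*s^2 - 27*s + 27*I)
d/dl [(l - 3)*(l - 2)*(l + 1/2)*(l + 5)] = 4*l^3 + 3*l^2/2 - 38*l + 41/2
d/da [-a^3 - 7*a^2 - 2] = a*(-3*a - 14)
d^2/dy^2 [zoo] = 0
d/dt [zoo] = 0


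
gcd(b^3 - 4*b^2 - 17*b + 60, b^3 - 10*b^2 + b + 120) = b - 5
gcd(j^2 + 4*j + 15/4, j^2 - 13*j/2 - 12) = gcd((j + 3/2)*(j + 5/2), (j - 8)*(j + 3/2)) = j + 3/2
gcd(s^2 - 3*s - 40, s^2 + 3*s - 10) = s + 5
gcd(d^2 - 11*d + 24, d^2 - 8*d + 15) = d - 3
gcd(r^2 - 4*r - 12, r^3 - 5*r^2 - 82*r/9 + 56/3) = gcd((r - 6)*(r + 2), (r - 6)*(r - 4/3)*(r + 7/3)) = r - 6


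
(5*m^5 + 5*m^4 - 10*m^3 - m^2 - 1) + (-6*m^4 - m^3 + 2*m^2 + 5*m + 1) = 5*m^5 - m^4 - 11*m^3 + m^2 + 5*m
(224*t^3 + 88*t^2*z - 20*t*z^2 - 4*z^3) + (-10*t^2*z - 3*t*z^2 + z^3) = 224*t^3 + 78*t^2*z - 23*t*z^2 - 3*z^3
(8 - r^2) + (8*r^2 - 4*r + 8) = 7*r^2 - 4*r + 16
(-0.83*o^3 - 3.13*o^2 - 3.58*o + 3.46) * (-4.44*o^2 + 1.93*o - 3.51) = 3.6852*o^5 + 12.2953*o^4 + 12.7676*o^3 - 11.2855*o^2 + 19.2436*o - 12.1446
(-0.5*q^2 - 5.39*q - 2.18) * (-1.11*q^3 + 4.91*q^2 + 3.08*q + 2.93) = 0.555*q^5 + 3.5279*q^4 - 25.5851*q^3 - 28.77*q^2 - 22.5071*q - 6.3874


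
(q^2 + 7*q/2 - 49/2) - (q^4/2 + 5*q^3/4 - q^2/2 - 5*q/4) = -q^4/2 - 5*q^3/4 + 3*q^2/2 + 19*q/4 - 49/2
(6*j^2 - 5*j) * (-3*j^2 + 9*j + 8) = -18*j^4 + 69*j^3 + 3*j^2 - 40*j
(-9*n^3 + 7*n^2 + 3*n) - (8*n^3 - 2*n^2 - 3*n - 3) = -17*n^3 + 9*n^2 + 6*n + 3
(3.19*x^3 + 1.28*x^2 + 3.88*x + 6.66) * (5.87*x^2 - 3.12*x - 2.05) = 18.7253*x^5 - 2.4392*x^4 + 12.2425*x^3 + 24.3646*x^2 - 28.7332*x - 13.653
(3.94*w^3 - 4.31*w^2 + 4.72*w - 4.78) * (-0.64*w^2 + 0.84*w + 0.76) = -2.5216*w^5 + 6.068*w^4 - 3.6468*w^3 + 3.7484*w^2 - 0.428*w - 3.6328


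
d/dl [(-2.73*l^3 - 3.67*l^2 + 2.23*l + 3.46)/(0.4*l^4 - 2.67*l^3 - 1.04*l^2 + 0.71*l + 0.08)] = (1.092*l^6 + 2.936*l^5 - 9.6357*l^4 + 2.4956*l^3 + 26.7729*l^2 + 6.6096*l - 2.2782)/(0.16*l^8 - 2.136*l^7 + 6.2969*l^6 + 6.1216*l^5 - 2.6458*l^4 - 1.904*l^3 + 0.3377*l^2 + 0.1136*l + 0.0064)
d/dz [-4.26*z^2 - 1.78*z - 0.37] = -8.52*z - 1.78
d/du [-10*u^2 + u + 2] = 1 - 20*u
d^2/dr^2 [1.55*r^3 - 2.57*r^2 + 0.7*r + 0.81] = 9.3*r - 5.14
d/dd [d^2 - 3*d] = 2*d - 3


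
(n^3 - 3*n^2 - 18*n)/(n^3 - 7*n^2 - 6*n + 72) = n/(n - 4)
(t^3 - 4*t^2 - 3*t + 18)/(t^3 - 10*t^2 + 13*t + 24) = (t^2 - t - 6)/(t^2 - 7*t - 8)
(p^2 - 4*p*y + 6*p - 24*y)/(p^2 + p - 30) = (p - 4*y)/(p - 5)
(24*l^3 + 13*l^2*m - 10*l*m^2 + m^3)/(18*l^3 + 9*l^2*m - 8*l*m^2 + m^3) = (8*l - m)/(6*l - m)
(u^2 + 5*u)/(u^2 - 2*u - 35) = u/(u - 7)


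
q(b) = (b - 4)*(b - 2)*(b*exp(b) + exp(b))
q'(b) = (b - 4)*(b - 2)*(b*exp(b) + 2*exp(b)) + (b - 4)*(b*exp(b) + exp(b)) + (b - 2)*(b*exp(b) + exp(b)) = (b^3 - 2*b^2 - 8*b + 10)*exp(b)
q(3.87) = -56.76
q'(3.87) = 337.84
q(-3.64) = -2.99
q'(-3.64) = -0.93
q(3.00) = -80.34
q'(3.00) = -100.43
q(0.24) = 10.43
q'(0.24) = 10.14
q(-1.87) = -3.05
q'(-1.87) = 1.76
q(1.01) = 16.34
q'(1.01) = 2.50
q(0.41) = 12.13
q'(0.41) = 9.72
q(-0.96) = 0.22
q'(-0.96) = 5.73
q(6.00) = 22592.01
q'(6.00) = 42763.45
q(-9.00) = -0.14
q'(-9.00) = -0.10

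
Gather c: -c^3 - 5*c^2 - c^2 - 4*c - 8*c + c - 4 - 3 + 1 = -c^3 - 6*c^2 - 11*c - 6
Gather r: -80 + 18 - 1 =-63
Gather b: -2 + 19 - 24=-7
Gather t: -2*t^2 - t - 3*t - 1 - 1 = -2*t^2 - 4*t - 2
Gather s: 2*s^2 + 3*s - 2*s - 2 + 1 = 2*s^2 + s - 1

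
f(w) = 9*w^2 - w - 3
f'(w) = 18*w - 1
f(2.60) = 55.24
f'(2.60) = 45.80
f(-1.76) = 26.64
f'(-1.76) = -32.68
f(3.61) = 110.68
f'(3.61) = 63.98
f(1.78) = 23.74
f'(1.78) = 31.04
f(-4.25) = 163.81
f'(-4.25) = -77.50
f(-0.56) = 0.38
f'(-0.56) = -11.08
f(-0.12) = -2.75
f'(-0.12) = -3.16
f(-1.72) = 25.35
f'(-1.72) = -31.96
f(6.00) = 315.00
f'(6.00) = 107.00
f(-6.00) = 327.00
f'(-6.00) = -109.00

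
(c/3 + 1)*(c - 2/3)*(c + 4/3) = c^3/3 + 11*c^2/9 + 10*c/27 - 8/9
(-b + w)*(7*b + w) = -7*b^2 + 6*b*w + w^2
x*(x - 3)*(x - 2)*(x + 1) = x^4 - 4*x^3 + x^2 + 6*x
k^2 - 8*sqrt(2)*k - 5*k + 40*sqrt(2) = (k - 5)*(k - 8*sqrt(2))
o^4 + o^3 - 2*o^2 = o^2*(o - 1)*(o + 2)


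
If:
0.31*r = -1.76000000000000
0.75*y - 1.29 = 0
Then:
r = -5.68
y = 1.72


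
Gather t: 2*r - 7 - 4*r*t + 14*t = 2*r + t*(14 - 4*r) - 7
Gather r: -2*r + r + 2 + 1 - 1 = 2 - r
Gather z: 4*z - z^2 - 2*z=-z^2 + 2*z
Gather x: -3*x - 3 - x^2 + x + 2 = -x^2 - 2*x - 1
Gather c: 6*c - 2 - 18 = 6*c - 20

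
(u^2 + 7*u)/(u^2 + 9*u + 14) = u/(u + 2)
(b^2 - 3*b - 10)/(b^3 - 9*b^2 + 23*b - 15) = (b + 2)/(b^2 - 4*b + 3)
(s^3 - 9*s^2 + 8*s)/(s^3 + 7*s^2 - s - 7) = s*(s - 8)/(s^2 + 8*s + 7)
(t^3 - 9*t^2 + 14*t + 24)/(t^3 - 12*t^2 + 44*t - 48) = (t + 1)/(t - 2)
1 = 1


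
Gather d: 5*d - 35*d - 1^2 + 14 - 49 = -30*d - 36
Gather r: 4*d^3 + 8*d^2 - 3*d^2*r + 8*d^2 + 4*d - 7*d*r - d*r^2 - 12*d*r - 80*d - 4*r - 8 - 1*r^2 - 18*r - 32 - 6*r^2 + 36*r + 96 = 4*d^3 + 16*d^2 - 76*d + r^2*(-d - 7) + r*(-3*d^2 - 19*d + 14) + 56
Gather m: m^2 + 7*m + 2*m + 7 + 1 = m^2 + 9*m + 8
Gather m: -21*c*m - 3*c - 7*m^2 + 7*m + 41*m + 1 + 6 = -3*c - 7*m^2 + m*(48 - 21*c) + 7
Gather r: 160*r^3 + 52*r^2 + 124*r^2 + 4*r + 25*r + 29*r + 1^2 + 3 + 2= 160*r^3 + 176*r^2 + 58*r + 6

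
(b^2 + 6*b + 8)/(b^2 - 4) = (b + 4)/(b - 2)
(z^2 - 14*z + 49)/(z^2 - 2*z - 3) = (-z^2 + 14*z - 49)/(-z^2 + 2*z + 3)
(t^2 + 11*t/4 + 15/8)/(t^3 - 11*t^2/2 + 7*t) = (8*t^2 + 22*t + 15)/(4*t*(2*t^2 - 11*t + 14))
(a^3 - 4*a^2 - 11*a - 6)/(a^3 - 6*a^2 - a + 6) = (a + 1)/(a - 1)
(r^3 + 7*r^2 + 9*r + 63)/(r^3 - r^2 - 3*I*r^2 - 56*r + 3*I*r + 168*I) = (r + 3*I)/(r - 8)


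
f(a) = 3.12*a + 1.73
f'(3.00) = 3.12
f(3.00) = 11.09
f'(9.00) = 3.12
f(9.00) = 29.81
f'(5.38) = 3.12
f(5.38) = 18.52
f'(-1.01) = 3.12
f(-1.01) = -1.42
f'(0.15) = 3.12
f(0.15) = 2.20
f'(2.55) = 3.12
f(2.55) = 9.69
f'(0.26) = 3.12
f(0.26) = 2.54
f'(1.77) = 3.12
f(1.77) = 7.25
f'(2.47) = 3.12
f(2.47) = 9.44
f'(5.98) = 3.12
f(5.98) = 20.39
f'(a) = 3.12000000000000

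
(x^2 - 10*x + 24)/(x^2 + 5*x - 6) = (x^2 - 10*x + 24)/(x^2 + 5*x - 6)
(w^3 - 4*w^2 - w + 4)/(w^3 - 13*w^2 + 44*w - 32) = (w + 1)/(w - 8)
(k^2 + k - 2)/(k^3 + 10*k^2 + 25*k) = (k^2 + k - 2)/(k*(k^2 + 10*k + 25))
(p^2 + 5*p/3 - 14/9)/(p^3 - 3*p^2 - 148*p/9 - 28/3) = (3*p - 2)/(3*p^2 - 16*p - 12)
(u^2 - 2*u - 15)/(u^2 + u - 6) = (u - 5)/(u - 2)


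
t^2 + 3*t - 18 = (t - 3)*(t + 6)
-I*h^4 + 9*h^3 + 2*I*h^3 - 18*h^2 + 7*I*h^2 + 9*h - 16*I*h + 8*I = (h - 1)*(h + I)*(h + 8*I)*(-I*h + I)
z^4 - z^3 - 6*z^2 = z^2*(z - 3)*(z + 2)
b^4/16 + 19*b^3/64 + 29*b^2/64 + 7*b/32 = b*(b/4 + 1/4)*(b/4 + 1/2)*(b + 7/4)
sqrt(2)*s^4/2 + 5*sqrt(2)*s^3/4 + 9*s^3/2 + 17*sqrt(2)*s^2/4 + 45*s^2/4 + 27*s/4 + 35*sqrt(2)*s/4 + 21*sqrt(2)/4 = (s + 1)*(s + 3/2)*(s + 7*sqrt(2)/2)*(sqrt(2)*s/2 + 1)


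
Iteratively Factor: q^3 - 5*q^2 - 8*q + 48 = (q - 4)*(q^2 - q - 12) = (q - 4)^2*(q + 3)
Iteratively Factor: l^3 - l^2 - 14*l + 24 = (l + 4)*(l^2 - 5*l + 6) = (l - 3)*(l + 4)*(l - 2)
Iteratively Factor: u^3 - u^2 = (u - 1)*(u^2) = u*(u - 1)*(u)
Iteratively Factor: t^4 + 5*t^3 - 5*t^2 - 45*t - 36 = (t - 3)*(t^3 + 8*t^2 + 19*t + 12) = (t - 3)*(t + 1)*(t^2 + 7*t + 12) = (t - 3)*(t + 1)*(t + 4)*(t + 3)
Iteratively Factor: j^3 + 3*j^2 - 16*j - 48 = (j + 3)*(j^2 - 16) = (j + 3)*(j + 4)*(j - 4)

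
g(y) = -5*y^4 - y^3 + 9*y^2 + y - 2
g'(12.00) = -34775.00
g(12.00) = -104102.00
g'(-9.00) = 14176.00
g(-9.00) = -31358.00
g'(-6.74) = 5867.04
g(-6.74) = -9612.04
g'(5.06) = -2575.82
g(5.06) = -3173.78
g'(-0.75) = -5.75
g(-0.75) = 1.15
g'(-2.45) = 233.02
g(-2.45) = -115.87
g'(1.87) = -106.61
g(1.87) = -36.34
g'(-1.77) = 70.65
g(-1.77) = -19.10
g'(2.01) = -137.35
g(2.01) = -53.36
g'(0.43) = 6.60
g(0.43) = -0.16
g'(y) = -20*y^3 - 3*y^2 + 18*y + 1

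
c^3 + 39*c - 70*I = (c - 5*I)*(c - 2*I)*(c + 7*I)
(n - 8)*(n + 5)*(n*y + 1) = n^3*y - 3*n^2*y + n^2 - 40*n*y - 3*n - 40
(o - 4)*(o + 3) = o^2 - o - 12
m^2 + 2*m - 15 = (m - 3)*(m + 5)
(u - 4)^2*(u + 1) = u^3 - 7*u^2 + 8*u + 16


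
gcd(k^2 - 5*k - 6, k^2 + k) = k + 1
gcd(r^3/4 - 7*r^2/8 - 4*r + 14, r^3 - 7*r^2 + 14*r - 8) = r - 4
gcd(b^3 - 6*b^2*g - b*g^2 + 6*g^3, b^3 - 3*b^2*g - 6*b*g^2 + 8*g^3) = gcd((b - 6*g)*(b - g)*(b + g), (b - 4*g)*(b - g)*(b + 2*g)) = b - g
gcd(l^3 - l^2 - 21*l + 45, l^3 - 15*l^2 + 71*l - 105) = l - 3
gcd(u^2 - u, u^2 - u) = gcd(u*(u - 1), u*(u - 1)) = u^2 - u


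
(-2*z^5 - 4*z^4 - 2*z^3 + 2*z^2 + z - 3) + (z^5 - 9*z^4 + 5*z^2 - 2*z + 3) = -z^5 - 13*z^4 - 2*z^3 + 7*z^2 - z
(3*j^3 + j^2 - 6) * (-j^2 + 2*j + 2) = -3*j^5 + 5*j^4 + 8*j^3 + 8*j^2 - 12*j - 12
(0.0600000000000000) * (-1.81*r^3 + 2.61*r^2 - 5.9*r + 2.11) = -0.1086*r^3 + 0.1566*r^2 - 0.354*r + 0.1266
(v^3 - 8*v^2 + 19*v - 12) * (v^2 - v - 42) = v^5 - 9*v^4 - 15*v^3 + 305*v^2 - 786*v + 504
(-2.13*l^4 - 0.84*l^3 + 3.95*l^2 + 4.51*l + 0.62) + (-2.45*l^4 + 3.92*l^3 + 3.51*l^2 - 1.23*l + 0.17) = -4.58*l^4 + 3.08*l^3 + 7.46*l^2 + 3.28*l + 0.79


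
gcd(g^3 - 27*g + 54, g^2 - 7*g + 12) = g - 3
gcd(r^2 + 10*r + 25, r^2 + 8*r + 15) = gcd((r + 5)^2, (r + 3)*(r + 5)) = r + 5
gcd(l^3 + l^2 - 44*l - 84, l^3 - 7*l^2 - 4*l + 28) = l^2 - 5*l - 14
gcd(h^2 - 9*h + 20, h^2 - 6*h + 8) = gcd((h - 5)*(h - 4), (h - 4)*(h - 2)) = h - 4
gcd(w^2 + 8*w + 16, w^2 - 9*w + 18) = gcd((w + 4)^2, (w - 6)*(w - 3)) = 1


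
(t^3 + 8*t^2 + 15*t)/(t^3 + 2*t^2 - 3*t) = (t + 5)/(t - 1)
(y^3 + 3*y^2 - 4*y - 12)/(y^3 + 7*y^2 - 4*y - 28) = (y + 3)/(y + 7)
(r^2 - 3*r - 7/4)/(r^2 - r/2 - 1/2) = (r - 7/2)/(r - 1)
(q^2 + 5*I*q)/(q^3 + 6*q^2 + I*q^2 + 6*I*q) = (q + 5*I)/(q^2 + q*(6 + I) + 6*I)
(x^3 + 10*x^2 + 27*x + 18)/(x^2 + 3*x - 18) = (x^2 + 4*x + 3)/(x - 3)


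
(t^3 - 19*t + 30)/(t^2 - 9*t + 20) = (t^3 - 19*t + 30)/(t^2 - 9*t + 20)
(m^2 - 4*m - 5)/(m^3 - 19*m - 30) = (m + 1)/(m^2 + 5*m + 6)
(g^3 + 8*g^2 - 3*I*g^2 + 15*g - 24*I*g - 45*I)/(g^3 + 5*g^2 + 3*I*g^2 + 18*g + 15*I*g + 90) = (g + 3)/(g + 6*I)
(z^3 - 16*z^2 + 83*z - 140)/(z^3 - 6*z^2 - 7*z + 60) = (z - 7)/(z + 3)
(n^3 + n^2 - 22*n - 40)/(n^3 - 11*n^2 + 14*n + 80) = (n + 4)/(n - 8)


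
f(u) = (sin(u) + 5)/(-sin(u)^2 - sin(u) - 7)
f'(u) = (2*sin(u)*cos(u) + cos(u))*(sin(u) + 5)/(-sin(u)^2 - sin(u) - 7)^2 + cos(u)/(-sin(u)^2 - sin(u) - 7) = (sin(u)^2 + 10*sin(u) - 2)*cos(u)/(sin(u)^2 + sin(u) + 7)^2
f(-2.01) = -0.59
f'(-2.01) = 0.09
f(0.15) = -0.72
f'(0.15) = -0.01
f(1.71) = -0.67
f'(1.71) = -0.02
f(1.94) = -0.67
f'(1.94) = -0.04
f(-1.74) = -0.57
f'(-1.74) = 0.04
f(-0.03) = -0.71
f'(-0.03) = -0.05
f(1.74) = -0.67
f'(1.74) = -0.02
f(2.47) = -0.70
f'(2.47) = -0.06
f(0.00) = -0.71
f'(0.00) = -0.04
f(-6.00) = -0.72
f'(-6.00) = 0.02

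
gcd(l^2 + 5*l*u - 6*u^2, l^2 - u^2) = -l + u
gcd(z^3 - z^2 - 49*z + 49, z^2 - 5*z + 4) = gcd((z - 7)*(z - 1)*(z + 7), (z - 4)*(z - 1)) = z - 1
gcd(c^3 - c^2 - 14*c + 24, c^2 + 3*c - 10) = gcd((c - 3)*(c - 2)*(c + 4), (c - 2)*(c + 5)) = c - 2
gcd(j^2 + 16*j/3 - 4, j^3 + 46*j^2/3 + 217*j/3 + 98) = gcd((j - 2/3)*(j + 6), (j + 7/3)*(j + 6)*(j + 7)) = j + 6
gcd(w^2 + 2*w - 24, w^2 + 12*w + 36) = w + 6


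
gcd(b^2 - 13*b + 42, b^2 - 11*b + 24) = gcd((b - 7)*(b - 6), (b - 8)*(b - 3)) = 1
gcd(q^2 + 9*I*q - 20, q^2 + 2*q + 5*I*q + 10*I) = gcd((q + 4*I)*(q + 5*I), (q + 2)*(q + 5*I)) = q + 5*I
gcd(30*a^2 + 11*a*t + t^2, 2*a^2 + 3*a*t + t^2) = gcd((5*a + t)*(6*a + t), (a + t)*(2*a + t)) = 1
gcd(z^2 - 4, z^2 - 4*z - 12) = z + 2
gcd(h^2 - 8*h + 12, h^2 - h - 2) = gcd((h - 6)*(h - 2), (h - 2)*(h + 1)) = h - 2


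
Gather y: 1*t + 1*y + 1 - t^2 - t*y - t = -t^2 + y*(1 - t) + 1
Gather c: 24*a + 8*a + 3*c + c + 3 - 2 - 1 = 32*a + 4*c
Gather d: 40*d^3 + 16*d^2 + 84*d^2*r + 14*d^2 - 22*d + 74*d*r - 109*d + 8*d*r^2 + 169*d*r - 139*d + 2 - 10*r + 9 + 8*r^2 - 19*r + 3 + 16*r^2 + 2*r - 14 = 40*d^3 + d^2*(84*r + 30) + d*(8*r^2 + 243*r - 270) + 24*r^2 - 27*r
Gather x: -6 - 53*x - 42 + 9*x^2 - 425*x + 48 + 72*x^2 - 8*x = 81*x^2 - 486*x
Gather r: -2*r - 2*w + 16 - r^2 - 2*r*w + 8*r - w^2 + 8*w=-r^2 + r*(6 - 2*w) - w^2 + 6*w + 16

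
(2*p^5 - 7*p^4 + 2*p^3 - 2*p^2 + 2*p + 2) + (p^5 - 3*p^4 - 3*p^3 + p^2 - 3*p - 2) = 3*p^5 - 10*p^4 - p^3 - p^2 - p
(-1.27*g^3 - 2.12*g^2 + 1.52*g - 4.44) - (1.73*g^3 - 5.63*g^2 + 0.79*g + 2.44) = -3.0*g^3 + 3.51*g^2 + 0.73*g - 6.88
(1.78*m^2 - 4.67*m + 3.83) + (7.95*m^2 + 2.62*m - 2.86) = 9.73*m^2 - 2.05*m + 0.97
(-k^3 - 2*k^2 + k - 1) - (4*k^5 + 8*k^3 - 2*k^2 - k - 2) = -4*k^5 - 9*k^3 + 2*k + 1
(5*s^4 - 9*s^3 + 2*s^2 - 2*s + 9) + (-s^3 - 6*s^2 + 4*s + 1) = 5*s^4 - 10*s^3 - 4*s^2 + 2*s + 10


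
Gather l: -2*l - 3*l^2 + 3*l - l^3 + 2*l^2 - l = -l^3 - l^2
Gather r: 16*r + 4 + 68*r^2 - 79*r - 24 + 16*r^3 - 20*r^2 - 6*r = 16*r^3 + 48*r^2 - 69*r - 20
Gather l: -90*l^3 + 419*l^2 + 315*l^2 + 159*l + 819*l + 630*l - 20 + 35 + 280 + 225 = -90*l^3 + 734*l^2 + 1608*l + 520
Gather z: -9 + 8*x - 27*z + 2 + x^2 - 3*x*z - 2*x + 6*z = x^2 + 6*x + z*(-3*x - 21) - 7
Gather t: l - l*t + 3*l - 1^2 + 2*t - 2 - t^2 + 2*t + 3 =4*l - t^2 + t*(4 - l)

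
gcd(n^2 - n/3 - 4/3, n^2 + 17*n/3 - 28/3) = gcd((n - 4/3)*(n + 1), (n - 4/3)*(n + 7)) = n - 4/3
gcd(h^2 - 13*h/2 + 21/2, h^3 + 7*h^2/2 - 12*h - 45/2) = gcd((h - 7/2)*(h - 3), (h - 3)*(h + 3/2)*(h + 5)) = h - 3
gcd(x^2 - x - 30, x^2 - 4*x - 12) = x - 6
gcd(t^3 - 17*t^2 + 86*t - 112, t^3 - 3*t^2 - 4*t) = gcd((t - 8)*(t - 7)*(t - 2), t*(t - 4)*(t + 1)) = 1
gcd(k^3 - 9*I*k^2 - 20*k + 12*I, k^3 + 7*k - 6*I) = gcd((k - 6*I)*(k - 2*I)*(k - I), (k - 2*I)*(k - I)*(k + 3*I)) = k^2 - 3*I*k - 2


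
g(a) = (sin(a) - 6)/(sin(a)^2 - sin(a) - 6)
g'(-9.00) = 0.53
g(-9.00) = 1.18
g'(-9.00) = 0.53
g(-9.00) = 1.18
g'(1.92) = 0.01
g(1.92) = 0.84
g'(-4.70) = 0.00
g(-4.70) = 0.83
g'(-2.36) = 0.65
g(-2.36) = 1.40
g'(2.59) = 0.13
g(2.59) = 0.88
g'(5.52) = -0.64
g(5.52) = 1.39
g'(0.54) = -0.13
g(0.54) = 0.88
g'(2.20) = 0.05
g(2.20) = 0.84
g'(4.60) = 0.17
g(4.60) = 1.74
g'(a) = (-2*sin(a)*cos(a) + cos(a))*(sin(a) - 6)/(sin(a)^2 - sin(a) - 6)^2 + cos(a)/(sin(a)^2 - sin(a) - 6) = (12*sin(a) + cos(a)^2 - 13)*cos(a)/(sin(a) + cos(a)^2 + 5)^2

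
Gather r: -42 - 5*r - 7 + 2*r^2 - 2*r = 2*r^2 - 7*r - 49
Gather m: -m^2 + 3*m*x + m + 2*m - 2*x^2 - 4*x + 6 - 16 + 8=-m^2 + m*(3*x + 3) - 2*x^2 - 4*x - 2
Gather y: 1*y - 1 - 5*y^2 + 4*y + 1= -5*y^2 + 5*y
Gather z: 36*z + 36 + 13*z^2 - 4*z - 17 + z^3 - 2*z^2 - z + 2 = z^3 + 11*z^2 + 31*z + 21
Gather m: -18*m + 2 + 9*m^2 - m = 9*m^2 - 19*m + 2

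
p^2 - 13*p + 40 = (p - 8)*(p - 5)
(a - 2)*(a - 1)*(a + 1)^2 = a^4 - a^3 - 3*a^2 + a + 2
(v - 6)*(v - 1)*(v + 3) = v^3 - 4*v^2 - 15*v + 18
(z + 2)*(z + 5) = z^2 + 7*z + 10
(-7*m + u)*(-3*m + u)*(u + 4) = 21*m^2*u + 84*m^2 - 10*m*u^2 - 40*m*u + u^3 + 4*u^2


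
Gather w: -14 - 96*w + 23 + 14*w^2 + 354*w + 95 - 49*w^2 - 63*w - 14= -35*w^2 + 195*w + 90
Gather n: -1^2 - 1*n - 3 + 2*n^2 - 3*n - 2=2*n^2 - 4*n - 6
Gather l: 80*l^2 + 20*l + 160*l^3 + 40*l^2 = 160*l^3 + 120*l^2 + 20*l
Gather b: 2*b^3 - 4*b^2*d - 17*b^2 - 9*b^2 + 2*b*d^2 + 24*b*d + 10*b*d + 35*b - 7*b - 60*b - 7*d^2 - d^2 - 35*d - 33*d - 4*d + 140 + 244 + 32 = 2*b^3 + b^2*(-4*d - 26) + b*(2*d^2 + 34*d - 32) - 8*d^2 - 72*d + 416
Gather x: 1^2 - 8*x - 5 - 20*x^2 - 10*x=-20*x^2 - 18*x - 4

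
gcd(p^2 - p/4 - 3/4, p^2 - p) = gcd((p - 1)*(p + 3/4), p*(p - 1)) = p - 1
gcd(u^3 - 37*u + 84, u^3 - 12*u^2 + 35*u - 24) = u - 3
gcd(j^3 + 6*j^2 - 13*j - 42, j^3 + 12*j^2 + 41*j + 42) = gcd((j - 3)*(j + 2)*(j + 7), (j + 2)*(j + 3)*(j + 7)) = j^2 + 9*j + 14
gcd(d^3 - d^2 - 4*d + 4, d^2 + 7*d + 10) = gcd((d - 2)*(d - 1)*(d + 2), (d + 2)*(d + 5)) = d + 2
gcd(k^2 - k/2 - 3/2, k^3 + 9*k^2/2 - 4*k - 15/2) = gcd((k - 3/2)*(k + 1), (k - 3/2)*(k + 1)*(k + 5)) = k^2 - k/2 - 3/2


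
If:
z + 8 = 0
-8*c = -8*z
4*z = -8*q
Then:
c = -8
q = 4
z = -8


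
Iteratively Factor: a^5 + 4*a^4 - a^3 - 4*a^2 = (a - 1)*(a^4 + 5*a^3 + 4*a^2) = (a - 1)*(a + 1)*(a^3 + 4*a^2) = a*(a - 1)*(a + 1)*(a^2 + 4*a) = a*(a - 1)*(a + 1)*(a + 4)*(a)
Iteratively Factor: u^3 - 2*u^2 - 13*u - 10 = (u - 5)*(u^2 + 3*u + 2) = (u - 5)*(u + 2)*(u + 1)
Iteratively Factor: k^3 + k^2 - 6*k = (k)*(k^2 + k - 6) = k*(k + 3)*(k - 2)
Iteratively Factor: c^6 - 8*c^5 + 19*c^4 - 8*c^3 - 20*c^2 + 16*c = (c - 4)*(c^5 - 4*c^4 + 3*c^3 + 4*c^2 - 4*c) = c*(c - 4)*(c^4 - 4*c^3 + 3*c^2 + 4*c - 4) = c*(c - 4)*(c + 1)*(c^3 - 5*c^2 + 8*c - 4) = c*(c - 4)*(c - 2)*(c + 1)*(c^2 - 3*c + 2) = c*(c - 4)*(c - 2)*(c - 1)*(c + 1)*(c - 2)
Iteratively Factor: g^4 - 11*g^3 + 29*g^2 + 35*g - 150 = (g - 5)*(g^3 - 6*g^2 - g + 30) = (g - 5)*(g + 2)*(g^2 - 8*g + 15) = (g - 5)^2*(g + 2)*(g - 3)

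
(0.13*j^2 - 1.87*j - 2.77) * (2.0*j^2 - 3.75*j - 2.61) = 0.26*j^4 - 4.2275*j^3 + 1.1332*j^2 + 15.2682*j + 7.2297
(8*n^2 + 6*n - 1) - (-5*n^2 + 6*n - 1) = 13*n^2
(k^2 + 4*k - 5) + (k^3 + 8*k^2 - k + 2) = k^3 + 9*k^2 + 3*k - 3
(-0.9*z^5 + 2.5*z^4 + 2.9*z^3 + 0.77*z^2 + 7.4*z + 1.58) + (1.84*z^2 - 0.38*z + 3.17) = -0.9*z^5 + 2.5*z^4 + 2.9*z^3 + 2.61*z^2 + 7.02*z + 4.75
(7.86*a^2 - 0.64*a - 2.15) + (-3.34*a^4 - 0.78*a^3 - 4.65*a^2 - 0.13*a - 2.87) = -3.34*a^4 - 0.78*a^3 + 3.21*a^2 - 0.77*a - 5.02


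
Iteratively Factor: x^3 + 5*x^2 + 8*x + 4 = (x + 2)*(x^2 + 3*x + 2) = (x + 1)*(x + 2)*(x + 2)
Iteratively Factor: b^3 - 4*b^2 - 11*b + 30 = (b + 3)*(b^2 - 7*b + 10) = (b - 5)*(b + 3)*(b - 2)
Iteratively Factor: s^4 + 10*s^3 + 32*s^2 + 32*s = (s)*(s^3 + 10*s^2 + 32*s + 32) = s*(s + 4)*(s^2 + 6*s + 8) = s*(s + 4)^2*(s + 2)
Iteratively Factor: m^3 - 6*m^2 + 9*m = (m - 3)*(m^2 - 3*m) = (m - 3)^2*(m)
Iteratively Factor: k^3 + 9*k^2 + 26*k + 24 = (k + 3)*(k^2 + 6*k + 8) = (k + 3)*(k + 4)*(k + 2)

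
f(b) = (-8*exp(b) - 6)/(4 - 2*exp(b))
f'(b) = -8*exp(b)/(4 - 2*exp(b)) + 2*(-8*exp(b) - 6)*exp(b)/(4 - 2*exp(b))^2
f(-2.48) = -1.74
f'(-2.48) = -0.25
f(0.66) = -164.69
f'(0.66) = -5005.30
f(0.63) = -85.88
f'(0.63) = -1378.83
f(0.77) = 72.85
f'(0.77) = -930.74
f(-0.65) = -3.44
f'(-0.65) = -2.63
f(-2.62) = -1.71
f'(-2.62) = -0.22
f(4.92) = 4.08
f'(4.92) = -0.08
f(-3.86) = -1.56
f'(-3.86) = -0.06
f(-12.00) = -1.50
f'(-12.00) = 0.00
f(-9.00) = -1.50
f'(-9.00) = 0.00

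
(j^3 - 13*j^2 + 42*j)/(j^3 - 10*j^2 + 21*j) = (j - 6)/(j - 3)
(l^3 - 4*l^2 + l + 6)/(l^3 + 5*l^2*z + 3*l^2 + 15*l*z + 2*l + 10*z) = (l^2 - 5*l + 6)/(l^2 + 5*l*z + 2*l + 10*z)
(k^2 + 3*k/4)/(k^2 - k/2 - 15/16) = 4*k/(4*k - 5)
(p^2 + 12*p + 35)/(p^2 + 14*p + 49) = (p + 5)/(p + 7)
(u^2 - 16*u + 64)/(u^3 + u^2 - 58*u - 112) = (u - 8)/(u^2 + 9*u + 14)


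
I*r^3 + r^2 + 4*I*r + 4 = (r - 2*I)*(r + 2*I)*(I*r + 1)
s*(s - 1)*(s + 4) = s^3 + 3*s^2 - 4*s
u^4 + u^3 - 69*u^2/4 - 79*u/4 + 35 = (u - 4)*(u - 1)*(u + 5/2)*(u + 7/2)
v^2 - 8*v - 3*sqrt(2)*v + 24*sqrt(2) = (v - 8)*(v - 3*sqrt(2))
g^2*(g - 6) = g^3 - 6*g^2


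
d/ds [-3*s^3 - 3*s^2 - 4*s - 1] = -9*s^2 - 6*s - 4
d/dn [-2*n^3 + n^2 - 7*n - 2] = -6*n^2 + 2*n - 7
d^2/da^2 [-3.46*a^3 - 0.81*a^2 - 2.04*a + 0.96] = -20.76*a - 1.62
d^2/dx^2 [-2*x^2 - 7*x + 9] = -4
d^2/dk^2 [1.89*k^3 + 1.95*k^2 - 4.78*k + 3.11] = 11.34*k + 3.9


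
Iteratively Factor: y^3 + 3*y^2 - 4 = (y + 2)*(y^2 + y - 2) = (y - 1)*(y + 2)*(y + 2)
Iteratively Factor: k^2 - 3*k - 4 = (k + 1)*(k - 4)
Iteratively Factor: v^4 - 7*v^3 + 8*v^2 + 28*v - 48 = (v - 3)*(v^3 - 4*v^2 - 4*v + 16) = (v - 3)*(v + 2)*(v^2 - 6*v + 8) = (v - 4)*(v - 3)*(v + 2)*(v - 2)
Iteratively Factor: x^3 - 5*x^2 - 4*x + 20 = (x - 5)*(x^2 - 4) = (x - 5)*(x - 2)*(x + 2)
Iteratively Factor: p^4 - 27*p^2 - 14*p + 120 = (p - 5)*(p^3 + 5*p^2 - 2*p - 24) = (p - 5)*(p - 2)*(p^2 + 7*p + 12) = (p - 5)*(p - 2)*(p + 3)*(p + 4)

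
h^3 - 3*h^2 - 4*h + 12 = (h - 3)*(h - 2)*(h + 2)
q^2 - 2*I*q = q*(q - 2*I)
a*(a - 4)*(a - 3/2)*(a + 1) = a^4 - 9*a^3/2 + a^2/2 + 6*a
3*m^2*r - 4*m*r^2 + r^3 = r*(-3*m + r)*(-m + r)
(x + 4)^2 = x^2 + 8*x + 16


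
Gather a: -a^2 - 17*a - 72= -a^2 - 17*a - 72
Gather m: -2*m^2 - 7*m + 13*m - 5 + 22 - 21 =-2*m^2 + 6*m - 4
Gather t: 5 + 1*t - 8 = t - 3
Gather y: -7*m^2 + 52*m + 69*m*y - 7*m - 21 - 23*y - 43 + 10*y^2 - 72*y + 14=-7*m^2 + 45*m + 10*y^2 + y*(69*m - 95) - 50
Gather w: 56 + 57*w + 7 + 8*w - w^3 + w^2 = -w^3 + w^2 + 65*w + 63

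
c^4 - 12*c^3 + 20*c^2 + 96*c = c*(c - 8)*(c - 6)*(c + 2)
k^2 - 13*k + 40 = (k - 8)*(k - 5)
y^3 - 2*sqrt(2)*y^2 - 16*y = y*(y - 4*sqrt(2))*(y + 2*sqrt(2))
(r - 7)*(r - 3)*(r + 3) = r^3 - 7*r^2 - 9*r + 63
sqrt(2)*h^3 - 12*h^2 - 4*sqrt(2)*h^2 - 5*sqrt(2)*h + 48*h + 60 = (h - 5)*(h - 6*sqrt(2))*(sqrt(2)*h + sqrt(2))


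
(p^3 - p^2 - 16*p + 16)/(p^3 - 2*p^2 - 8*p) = (p^2 + 3*p - 4)/(p*(p + 2))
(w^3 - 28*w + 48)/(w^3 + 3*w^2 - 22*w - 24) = (w - 2)/(w + 1)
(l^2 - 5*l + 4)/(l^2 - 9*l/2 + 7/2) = 2*(l - 4)/(2*l - 7)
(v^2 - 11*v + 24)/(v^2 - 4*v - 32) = (v - 3)/(v + 4)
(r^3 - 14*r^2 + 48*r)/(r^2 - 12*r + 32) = r*(r - 6)/(r - 4)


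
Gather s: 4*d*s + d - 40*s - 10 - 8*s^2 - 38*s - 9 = d - 8*s^2 + s*(4*d - 78) - 19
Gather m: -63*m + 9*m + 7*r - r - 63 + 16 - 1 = -54*m + 6*r - 48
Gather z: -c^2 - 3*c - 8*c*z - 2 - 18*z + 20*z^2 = -c^2 - 3*c + 20*z^2 + z*(-8*c - 18) - 2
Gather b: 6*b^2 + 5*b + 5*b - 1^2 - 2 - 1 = 6*b^2 + 10*b - 4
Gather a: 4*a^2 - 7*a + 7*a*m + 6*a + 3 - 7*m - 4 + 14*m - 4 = 4*a^2 + a*(7*m - 1) + 7*m - 5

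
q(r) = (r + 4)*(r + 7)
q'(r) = 2*r + 11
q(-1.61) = 12.88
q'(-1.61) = 7.78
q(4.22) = 92.23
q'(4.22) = 19.44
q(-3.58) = 1.44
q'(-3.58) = 3.84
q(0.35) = 31.97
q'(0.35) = 11.70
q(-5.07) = -2.07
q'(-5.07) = 0.86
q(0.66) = 35.70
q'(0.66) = 12.32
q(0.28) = 31.16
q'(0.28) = 11.56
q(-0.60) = 21.76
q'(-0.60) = 9.80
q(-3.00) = 4.00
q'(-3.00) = 5.00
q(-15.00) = 88.00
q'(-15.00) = -19.00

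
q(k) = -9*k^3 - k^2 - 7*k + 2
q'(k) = -27*k^2 - 2*k - 7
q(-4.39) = 774.90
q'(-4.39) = -518.57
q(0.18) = 0.66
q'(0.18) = -8.23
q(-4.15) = 657.09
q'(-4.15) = -463.71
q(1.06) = -17.26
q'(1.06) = -39.46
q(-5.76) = 1729.07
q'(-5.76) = -891.28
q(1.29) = -28.01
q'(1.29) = -54.51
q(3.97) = -604.69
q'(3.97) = -440.48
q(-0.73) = 10.08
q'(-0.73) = -19.93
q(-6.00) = 1952.00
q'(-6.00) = -967.00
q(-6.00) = 1952.00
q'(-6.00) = -967.00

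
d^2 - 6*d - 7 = (d - 7)*(d + 1)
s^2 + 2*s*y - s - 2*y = (s - 1)*(s + 2*y)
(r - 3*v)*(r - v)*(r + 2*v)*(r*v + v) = r^4*v - 2*r^3*v^2 + r^3*v - 5*r^2*v^3 - 2*r^2*v^2 + 6*r*v^4 - 5*r*v^3 + 6*v^4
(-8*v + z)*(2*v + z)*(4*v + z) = -64*v^3 - 40*v^2*z - 2*v*z^2 + z^3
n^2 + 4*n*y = n*(n + 4*y)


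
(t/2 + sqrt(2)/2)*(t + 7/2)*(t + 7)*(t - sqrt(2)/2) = t^4/2 + sqrt(2)*t^3/4 + 21*t^3/4 + 21*sqrt(2)*t^2/8 + 47*t^2/4 - 21*t/4 + 49*sqrt(2)*t/8 - 49/4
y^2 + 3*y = y*(y + 3)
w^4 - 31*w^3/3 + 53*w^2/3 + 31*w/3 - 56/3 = (w - 8)*(w - 7/3)*(w - 1)*(w + 1)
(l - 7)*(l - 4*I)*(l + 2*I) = l^3 - 7*l^2 - 2*I*l^2 + 8*l + 14*I*l - 56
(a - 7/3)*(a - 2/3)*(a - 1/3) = a^3 - 10*a^2/3 + 23*a/9 - 14/27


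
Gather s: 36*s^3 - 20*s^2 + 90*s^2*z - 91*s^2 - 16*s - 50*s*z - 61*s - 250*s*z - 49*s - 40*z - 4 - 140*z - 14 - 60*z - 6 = 36*s^3 + s^2*(90*z - 111) + s*(-300*z - 126) - 240*z - 24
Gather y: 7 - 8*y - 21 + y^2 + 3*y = y^2 - 5*y - 14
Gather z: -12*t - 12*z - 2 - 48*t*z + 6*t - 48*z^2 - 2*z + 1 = -6*t - 48*z^2 + z*(-48*t - 14) - 1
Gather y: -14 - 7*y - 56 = -7*y - 70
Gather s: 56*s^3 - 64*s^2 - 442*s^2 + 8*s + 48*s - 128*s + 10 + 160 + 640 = 56*s^3 - 506*s^2 - 72*s + 810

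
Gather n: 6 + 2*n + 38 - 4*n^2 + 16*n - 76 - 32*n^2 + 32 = -36*n^2 + 18*n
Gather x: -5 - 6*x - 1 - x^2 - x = -x^2 - 7*x - 6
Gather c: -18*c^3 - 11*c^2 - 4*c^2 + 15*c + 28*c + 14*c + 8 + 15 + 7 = -18*c^3 - 15*c^2 + 57*c + 30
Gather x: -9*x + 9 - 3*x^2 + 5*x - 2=-3*x^2 - 4*x + 7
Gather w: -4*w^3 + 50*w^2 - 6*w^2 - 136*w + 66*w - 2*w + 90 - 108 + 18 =-4*w^3 + 44*w^2 - 72*w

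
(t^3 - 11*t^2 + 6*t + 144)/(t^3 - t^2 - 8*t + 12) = (t^2 - 14*t + 48)/(t^2 - 4*t + 4)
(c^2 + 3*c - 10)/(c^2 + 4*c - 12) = (c + 5)/(c + 6)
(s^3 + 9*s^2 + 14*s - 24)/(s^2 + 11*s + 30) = (s^2 + 3*s - 4)/(s + 5)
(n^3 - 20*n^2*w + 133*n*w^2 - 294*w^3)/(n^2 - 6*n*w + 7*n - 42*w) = (n^2 - 14*n*w + 49*w^2)/(n + 7)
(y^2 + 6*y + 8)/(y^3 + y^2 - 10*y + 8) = (y + 2)/(y^2 - 3*y + 2)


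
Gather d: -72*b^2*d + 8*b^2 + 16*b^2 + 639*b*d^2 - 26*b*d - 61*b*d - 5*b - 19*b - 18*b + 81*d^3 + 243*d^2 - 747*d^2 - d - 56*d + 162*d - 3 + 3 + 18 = 24*b^2 - 42*b + 81*d^3 + d^2*(639*b - 504) + d*(-72*b^2 - 87*b + 105) + 18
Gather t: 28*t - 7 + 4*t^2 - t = 4*t^2 + 27*t - 7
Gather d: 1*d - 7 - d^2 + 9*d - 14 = -d^2 + 10*d - 21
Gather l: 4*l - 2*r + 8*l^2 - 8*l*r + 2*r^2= 8*l^2 + l*(4 - 8*r) + 2*r^2 - 2*r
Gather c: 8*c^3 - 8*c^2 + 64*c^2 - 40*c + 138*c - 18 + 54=8*c^3 + 56*c^2 + 98*c + 36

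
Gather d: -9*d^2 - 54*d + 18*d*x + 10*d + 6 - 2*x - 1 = -9*d^2 + d*(18*x - 44) - 2*x + 5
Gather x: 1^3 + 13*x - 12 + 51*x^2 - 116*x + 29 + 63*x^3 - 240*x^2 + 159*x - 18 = 63*x^3 - 189*x^2 + 56*x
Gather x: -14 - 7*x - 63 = -7*x - 77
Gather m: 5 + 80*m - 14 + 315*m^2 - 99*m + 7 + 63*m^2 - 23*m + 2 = 378*m^2 - 42*m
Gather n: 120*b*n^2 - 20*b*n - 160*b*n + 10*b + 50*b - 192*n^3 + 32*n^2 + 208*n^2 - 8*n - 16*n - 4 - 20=60*b - 192*n^3 + n^2*(120*b + 240) + n*(-180*b - 24) - 24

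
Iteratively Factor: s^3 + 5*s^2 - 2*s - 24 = (s - 2)*(s^2 + 7*s + 12) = (s - 2)*(s + 3)*(s + 4)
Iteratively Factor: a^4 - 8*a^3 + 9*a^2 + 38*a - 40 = (a - 1)*(a^3 - 7*a^2 + 2*a + 40) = (a - 1)*(a + 2)*(a^2 - 9*a + 20) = (a - 4)*(a - 1)*(a + 2)*(a - 5)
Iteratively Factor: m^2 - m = (m)*(m - 1)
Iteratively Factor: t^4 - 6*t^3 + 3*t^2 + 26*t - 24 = (t + 2)*(t^3 - 8*t^2 + 19*t - 12) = (t - 4)*(t + 2)*(t^2 - 4*t + 3) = (t - 4)*(t - 3)*(t + 2)*(t - 1)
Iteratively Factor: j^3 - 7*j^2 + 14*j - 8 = (j - 2)*(j^2 - 5*j + 4) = (j - 4)*(j - 2)*(j - 1)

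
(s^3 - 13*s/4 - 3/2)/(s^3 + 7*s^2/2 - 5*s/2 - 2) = (s^2 - s/2 - 3)/(s^2 + 3*s - 4)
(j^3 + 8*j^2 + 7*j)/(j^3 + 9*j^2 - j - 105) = j*(j + 1)/(j^2 + 2*j - 15)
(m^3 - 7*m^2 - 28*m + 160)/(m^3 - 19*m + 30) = (m^2 - 12*m + 32)/(m^2 - 5*m + 6)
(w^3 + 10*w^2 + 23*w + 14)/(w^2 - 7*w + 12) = (w^3 + 10*w^2 + 23*w + 14)/(w^2 - 7*w + 12)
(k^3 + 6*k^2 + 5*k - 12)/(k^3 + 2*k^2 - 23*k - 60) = (k - 1)/(k - 5)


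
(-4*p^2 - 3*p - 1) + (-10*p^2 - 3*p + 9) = -14*p^2 - 6*p + 8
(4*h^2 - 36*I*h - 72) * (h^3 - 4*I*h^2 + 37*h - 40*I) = 4*h^5 - 52*I*h^4 - 68*h^3 - 1204*I*h^2 - 4104*h + 2880*I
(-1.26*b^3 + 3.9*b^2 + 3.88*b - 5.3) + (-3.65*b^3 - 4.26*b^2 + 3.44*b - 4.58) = -4.91*b^3 - 0.36*b^2 + 7.32*b - 9.88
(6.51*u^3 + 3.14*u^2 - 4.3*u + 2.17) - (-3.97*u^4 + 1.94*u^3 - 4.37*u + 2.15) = 3.97*u^4 + 4.57*u^3 + 3.14*u^2 + 0.0700000000000003*u + 0.02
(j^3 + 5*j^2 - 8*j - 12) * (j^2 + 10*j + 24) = j^5 + 15*j^4 + 66*j^3 + 28*j^2 - 312*j - 288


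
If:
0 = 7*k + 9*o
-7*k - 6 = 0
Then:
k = -6/7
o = 2/3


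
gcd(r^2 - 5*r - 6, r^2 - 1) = r + 1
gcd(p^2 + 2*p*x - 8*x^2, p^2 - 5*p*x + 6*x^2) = -p + 2*x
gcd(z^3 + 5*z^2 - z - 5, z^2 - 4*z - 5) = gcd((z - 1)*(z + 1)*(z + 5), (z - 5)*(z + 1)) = z + 1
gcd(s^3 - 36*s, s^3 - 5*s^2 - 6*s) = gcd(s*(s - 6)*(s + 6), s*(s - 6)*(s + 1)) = s^2 - 6*s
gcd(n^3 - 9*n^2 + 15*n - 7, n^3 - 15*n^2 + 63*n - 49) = n^2 - 8*n + 7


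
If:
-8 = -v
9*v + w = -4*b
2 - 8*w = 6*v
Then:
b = -265/16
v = 8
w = -23/4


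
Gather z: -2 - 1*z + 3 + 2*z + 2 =z + 3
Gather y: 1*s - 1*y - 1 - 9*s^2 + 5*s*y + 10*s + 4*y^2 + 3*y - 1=-9*s^2 + 11*s + 4*y^2 + y*(5*s + 2) - 2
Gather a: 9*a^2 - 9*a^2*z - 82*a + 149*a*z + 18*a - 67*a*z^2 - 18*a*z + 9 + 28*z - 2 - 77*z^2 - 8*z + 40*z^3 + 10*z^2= a^2*(9 - 9*z) + a*(-67*z^2 + 131*z - 64) + 40*z^3 - 67*z^2 + 20*z + 7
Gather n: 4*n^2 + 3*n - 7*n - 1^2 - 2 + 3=4*n^2 - 4*n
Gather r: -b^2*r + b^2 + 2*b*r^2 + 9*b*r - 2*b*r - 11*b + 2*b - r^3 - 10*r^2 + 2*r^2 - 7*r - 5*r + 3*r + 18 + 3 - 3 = b^2 - 9*b - r^3 + r^2*(2*b - 8) + r*(-b^2 + 7*b - 9) + 18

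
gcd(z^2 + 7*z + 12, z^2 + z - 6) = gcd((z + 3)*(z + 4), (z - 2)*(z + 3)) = z + 3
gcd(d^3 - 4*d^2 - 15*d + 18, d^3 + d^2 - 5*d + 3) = d^2 + 2*d - 3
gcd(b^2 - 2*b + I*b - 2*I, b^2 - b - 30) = 1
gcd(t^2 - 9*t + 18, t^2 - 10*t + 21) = t - 3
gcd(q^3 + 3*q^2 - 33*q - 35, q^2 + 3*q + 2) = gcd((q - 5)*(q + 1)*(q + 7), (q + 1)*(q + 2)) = q + 1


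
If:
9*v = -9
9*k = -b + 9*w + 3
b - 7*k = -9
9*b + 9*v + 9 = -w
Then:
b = -60/583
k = 741/583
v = -1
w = 540/583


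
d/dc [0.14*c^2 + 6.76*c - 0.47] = 0.28*c + 6.76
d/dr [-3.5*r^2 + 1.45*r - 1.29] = 1.45 - 7.0*r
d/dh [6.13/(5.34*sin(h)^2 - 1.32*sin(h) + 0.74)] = (8.0916 - 65.4684*sin(h))*cos(h)/(5.34*sin(h)^2 - 1.32*sin(h) + 0.74)^2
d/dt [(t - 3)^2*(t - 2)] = (t - 3)*(3*t - 7)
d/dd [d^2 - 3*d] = 2*d - 3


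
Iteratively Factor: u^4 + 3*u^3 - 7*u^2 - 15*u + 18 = (u - 1)*(u^3 + 4*u^2 - 3*u - 18) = (u - 1)*(u + 3)*(u^2 + u - 6) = (u - 1)*(u + 3)^2*(u - 2)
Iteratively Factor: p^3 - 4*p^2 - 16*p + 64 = (p + 4)*(p^2 - 8*p + 16) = (p - 4)*(p + 4)*(p - 4)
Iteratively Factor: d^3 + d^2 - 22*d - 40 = (d + 2)*(d^2 - d - 20) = (d + 2)*(d + 4)*(d - 5)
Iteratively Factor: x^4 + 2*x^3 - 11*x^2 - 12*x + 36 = (x - 2)*(x^3 + 4*x^2 - 3*x - 18) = (x - 2)*(x + 3)*(x^2 + x - 6) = (x - 2)^2*(x + 3)*(x + 3)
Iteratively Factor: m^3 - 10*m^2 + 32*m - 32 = (m - 4)*(m^2 - 6*m + 8) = (m - 4)^2*(m - 2)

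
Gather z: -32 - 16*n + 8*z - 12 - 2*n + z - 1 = -18*n + 9*z - 45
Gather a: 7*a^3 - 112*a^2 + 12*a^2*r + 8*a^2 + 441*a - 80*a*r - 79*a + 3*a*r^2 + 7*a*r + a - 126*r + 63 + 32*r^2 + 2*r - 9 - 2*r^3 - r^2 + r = 7*a^3 + a^2*(12*r - 104) + a*(3*r^2 - 73*r + 363) - 2*r^3 + 31*r^2 - 123*r + 54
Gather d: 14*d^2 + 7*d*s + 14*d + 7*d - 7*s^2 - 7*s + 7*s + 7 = 14*d^2 + d*(7*s + 21) - 7*s^2 + 7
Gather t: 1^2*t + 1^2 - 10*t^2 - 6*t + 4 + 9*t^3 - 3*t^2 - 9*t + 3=9*t^3 - 13*t^2 - 14*t + 8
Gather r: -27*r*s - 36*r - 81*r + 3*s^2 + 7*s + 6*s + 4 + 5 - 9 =r*(-27*s - 117) + 3*s^2 + 13*s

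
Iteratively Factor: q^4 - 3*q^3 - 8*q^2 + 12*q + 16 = (q + 2)*(q^3 - 5*q^2 + 2*q + 8) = (q - 2)*(q + 2)*(q^2 - 3*q - 4) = (q - 2)*(q + 1)*(q + 2)*(q - 4)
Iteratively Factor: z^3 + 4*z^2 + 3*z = (z + 3)*(z^2 + z) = (z + 1)*(z + 3)*(z)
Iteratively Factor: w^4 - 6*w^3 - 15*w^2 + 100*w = (w + 4)*(w^3 - 10*w^2 + 25*w) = (w - 5)*(w + 4)*(w^2 - 5*w) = w*(w - 5)*(w + 4)*(w - 5)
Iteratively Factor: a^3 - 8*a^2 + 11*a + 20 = (a + 1)*(a^2 - 9*a + 20) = (a - 5)*(a + 1)*(a - 4)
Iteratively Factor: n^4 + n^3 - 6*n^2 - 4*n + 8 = (n - 2)*(n^3 + 3*n^2 - 4) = (n - 2)*(n - 1)*(n^2 + 4*n + 4) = (n - 2)*(n - 1)*(n + 2)*(n + 2)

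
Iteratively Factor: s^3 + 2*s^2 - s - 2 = (s + 2)*(s^2 - 1) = (s - 1)*(s + 2)*(s + 1)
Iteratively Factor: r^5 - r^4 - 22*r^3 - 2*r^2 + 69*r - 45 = (r + 3)*(r^4 - 4*r^3 - 10*r^2 + 28*r - 15) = (r - 1)*(r + 3)*(r^3 - 3*r^2 - 13*r + 15) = (r - 1)^2*(r + 3)*(r^2 - 2*r - 15) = (r - 1)^2*(r + 3)^2*(r - 5)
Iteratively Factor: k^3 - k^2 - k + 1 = (k + 1)*(k^2 - 2*k + 1) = (k - 1)*(k + 1)*(k - 1)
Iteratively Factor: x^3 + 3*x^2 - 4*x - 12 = (x + 2)*(x^2 + x - 6) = (x - 2)*(x + 2)*(x + 3)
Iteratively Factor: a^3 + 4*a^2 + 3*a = (a + 1)*(a^2 + 3*a) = a*(a + 1)*(a + 3)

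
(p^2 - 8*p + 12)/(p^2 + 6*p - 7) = (p^2 - 8*p + 12)/(p^2 + 6*p - 7)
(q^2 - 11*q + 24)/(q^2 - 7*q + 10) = (q^2 - 11*q + 24)/(q^2 - 7*q + 10)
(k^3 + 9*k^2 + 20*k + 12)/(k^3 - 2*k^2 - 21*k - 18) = (k^2 + 8*k + 12)/(k^2 - 3*k - 18)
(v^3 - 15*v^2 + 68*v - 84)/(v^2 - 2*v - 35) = (v^2 - 8*v + 12)/(v + 5)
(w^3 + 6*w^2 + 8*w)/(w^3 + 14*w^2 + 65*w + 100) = w*(w + 2)/(w^2 + 10*w + 25)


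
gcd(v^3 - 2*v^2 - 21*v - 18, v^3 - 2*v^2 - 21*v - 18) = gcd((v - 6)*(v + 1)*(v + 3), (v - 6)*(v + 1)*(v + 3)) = v^3 - 2*v^2 - 21*v - 18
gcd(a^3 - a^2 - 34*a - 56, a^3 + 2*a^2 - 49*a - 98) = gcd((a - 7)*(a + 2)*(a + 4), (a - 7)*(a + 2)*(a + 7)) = a^2 - 5*a - 14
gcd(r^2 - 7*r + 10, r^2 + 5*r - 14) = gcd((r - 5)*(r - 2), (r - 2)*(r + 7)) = r - 2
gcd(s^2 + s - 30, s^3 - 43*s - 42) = s + 6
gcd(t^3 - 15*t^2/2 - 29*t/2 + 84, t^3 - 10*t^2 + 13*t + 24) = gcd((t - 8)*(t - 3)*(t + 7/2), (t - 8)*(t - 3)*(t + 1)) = t^2 - 11*t + 24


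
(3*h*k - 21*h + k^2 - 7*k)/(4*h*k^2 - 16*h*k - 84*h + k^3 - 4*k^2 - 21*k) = (3*h + k)/(4*h*k + 12*h + k^2 + 3*k)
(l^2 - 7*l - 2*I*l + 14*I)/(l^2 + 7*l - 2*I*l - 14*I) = (l - 7)/(l + 7)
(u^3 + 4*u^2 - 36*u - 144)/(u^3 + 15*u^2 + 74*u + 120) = (u - 6)/(u + 5)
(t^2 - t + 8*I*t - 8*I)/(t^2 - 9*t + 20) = (t^2 - t + 8*I*t - 8*I)/(t^2 - 9*t + 20)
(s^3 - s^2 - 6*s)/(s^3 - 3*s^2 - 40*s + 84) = s*(s^2 - s - 6)/(s^3 - 3*s^2 - 40*s + 84)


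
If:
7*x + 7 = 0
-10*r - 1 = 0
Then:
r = -1/10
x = -1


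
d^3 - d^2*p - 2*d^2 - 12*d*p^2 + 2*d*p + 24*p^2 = (d - 2)*(d - 4*p)*(d + 3*p)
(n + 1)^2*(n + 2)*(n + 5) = n^4 + 9*n^3 + 25*n^2 + 27*n + 10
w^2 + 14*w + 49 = (w + 7)^2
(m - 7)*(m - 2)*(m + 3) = m^3 - 6*m^2 - 13*m + 42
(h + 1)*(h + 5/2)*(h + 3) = h^3 + 13*h^2/2 + 13*h + 15/2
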